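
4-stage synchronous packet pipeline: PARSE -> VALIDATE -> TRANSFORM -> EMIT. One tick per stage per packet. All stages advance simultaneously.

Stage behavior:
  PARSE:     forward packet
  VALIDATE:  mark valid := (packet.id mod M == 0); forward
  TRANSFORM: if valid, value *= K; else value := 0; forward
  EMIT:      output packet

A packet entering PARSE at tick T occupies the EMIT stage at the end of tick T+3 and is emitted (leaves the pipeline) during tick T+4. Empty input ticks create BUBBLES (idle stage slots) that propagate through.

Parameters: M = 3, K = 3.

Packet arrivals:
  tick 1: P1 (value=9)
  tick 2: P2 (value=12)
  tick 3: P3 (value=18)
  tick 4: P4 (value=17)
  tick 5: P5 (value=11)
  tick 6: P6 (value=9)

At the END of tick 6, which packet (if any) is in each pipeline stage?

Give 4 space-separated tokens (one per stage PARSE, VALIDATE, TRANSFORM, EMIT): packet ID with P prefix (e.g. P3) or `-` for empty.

Tick 1: [PARSE:P1(v=9,ok=F), VALIDATE:-, TRANSFORM:-, EMIT:-] out:-; in:P1
Tick 2: [PARSE:P2(v=12,ok=F), VALIDATE:P1(v=9,ok=F), TRANSFORM:-, EMIT:-] out:-; in:P2
Tick 3: [PARSE:P3(v=18,ok=F), VALIDATE:P2(v=12,ok=F), TRANSFORM:P1(v=0,ok=F), EMIT:-] out:-; in:P3
Tick 4: [PARSE:P4(v=17,ok=F), VALIDATE:P3(v=18,ok=T), TRANSFORM:P2(v=0,ok=F), EMIT:P1(v=0,ok=F)] out:-; in:P4
Tick 5: [PARSE:P5(v=11,ok=F), VALIDATE:P4(v=17,ok=F), TRANSFORM:P3(v=54,ok=T), EMIT:P2(v=0,ok=F)] out:P1(v=0); in:P5
Tick 6: [PARSE:P6(v=9,ok=F), VALIDATE:P5(v=11,ok=F), TRANSFORM:P4(v=0,ok=F), EMIT:P3(v=54,ok=T)] out:P2(v=0); in:P6
At end of tick 6: ['P6', 'P5', 'P4', 'P3']

Answer: P6 P5 P4 P3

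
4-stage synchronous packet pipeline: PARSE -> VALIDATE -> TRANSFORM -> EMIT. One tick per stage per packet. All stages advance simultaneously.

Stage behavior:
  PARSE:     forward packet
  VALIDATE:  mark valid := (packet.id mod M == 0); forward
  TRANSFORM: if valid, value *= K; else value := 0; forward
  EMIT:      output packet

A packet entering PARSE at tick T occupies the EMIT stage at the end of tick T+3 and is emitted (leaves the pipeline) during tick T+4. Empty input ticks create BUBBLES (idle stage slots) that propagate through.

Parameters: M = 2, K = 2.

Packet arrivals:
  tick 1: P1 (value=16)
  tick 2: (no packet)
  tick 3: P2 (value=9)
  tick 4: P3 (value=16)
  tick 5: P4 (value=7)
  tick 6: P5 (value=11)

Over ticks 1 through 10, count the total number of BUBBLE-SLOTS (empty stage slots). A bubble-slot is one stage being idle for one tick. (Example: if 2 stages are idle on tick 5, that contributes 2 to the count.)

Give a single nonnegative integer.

Tick 1: [PARSE:P1(v=16,ok=F), VALIDATE:-, TRANSFORM:-, EMIT:-] out:-; bubbles=3
Tick 2: [PARSE:-, VALIDATE:P1(v=16,ok=F), TRANSFORM:-, EMIT:-] out:-; bubbles=3
Tick 3: [PARSE:P2(v=9,ok=F), VALIDATE:-, TRANSFORM:P1(v=0,ok=F), EMIT:-] out:-; bubbles=2
Tick 4: [PARSE:P3(v=16,ok=F), VALIDATE:P2(v=9,ok=T), TRANSFORM:-, EMIT:P1(v=0,ok=F)] out:-; bubbles=1
Tick 5: [PARSE:P4(v=7,ok=F), VALIDATE:P3(v=16,ok=F), TRANSFORM:P2(v=18,ok=T), EMIT:-] out:P1(v=0); bubbles=1
Tick 6: [PARSE:P5(v=11,ok=F), VALIDATE:P4(v=7,ok=T), TRANSFORM:P3(v=0,ok=F), EMIT:P2(v=18,ok=T)] out:-; bubbles=0
Tick 7: [PARSE:-, VALIDATE:P5(v=11,ok=F), TRANSFORM:P4(v=14,ok=T), EMIT:P3(v=0,ok=F)] out:P2(v=18); bubbles=1
Tick 8: [PARSE:-, VALIDATE:-, TRANSFORM:P5(v=0,ok=F), EMIT:P4(v=14,ok=T)] out:P3(v=0); bubbles=2
Tick 9: [PARSE:-, VALIDATE:-, TRANSFORM:-, EMIT:P5(v=0,ok=F)] out:P4(v=14); bubbles=3
Tick 10: [PARSE:-, VALIDATE:-, TRANSFORM:-, EMIT:-] out:P5(v=0); bubbles=4
Total bubble-slots: 20

Answer: 20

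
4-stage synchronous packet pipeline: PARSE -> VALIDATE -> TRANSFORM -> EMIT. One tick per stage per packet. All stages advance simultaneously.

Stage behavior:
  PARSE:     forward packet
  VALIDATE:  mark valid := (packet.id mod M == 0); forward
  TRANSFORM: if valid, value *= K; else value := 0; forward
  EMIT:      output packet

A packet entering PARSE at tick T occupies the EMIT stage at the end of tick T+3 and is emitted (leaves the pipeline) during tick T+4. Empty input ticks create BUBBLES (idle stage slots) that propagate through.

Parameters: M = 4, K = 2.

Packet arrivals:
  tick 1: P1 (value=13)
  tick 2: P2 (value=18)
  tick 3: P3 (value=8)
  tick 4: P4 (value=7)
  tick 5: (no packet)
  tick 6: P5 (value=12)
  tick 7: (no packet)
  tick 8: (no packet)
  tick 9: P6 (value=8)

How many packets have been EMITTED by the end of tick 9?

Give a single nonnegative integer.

Answer: 4

Derivation:
Tick 1: [PARSE:P1(v=13,ok=F), VALIDATE:-, TRANSFORM:-, EMIT:-] out:-; in:P1
Tick 2: [PARSE:P2(v=18,ok=F), VALIDATE:P1(v=13,ok=F), TRANSFORM:-, EMIT:-] out:-; in:P2
Tick 3: [PARSE:P3(v=8,ok=F), VALIDATE:P2(v=18,ok=F), TRANSFORM:P1(v=0,ok=F), EMIT:-] out:-; in:P3
Tick 4: [PARSE:P4(v=7,ok=F), VALIDATE:P3(v=8,ok=F), TRANSFORM:P2(v=0,ok=F), EMIT:P1(v=0,ok=F)] out:-; in:P4
Tick 5: [PARSE:-, VALIDATE:P4(v=7,ok=T), TRANSFORM:P3(v=0,ok=F), EMIT:P2(v=0,ok=F)] out:P1(v=0); in:-
Tick 6: [PARSE:P5(v=12,ok=F), VALIDATE:-, TRANSFORM:P4(v=14,ok=T), EMIT:P3(v=0,ok=F)] out:P2(v=0); in:P5
Tick 7: [PARSE:-, VALIDATE:P5(v=12,ok=F), TRANSFORM:-, EMIT:P4(v=14,ok=T)] out:P3(v=0); in:-
Tick 8: [PARSE:-, VALIDATE:-, TRANSFORM:P5(v=0,ok=F), EMIT:-] out:P4(v=14); in:-
Tick 9: [PARSE:P6(v=8,ok=F), VALIDATE:-, TRANSFORM:-, EMIT:P5(v=0,ok=F)] out:-; in:P6
Emitted by tick 9: ['P1', 'P2', 'P3', 'P4']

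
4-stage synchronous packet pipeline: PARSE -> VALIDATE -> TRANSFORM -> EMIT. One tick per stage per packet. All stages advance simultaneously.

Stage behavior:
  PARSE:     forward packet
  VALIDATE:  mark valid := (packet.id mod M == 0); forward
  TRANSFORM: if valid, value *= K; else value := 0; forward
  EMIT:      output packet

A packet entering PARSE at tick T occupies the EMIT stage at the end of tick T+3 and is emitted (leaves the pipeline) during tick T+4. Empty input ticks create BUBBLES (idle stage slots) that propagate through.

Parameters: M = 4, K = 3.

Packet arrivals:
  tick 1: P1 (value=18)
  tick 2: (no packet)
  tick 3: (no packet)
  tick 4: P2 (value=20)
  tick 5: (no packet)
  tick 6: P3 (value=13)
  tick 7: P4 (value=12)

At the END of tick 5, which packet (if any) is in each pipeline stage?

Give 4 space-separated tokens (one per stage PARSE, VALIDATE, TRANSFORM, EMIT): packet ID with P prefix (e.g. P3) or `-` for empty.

Tick 1: [PARSE:P1(v=18,ok=F), VALIDATE:-, TRANSFORM:-, EMIT:-] out:-; in:P1
Tick 2: [PARSE:-, VALIDATE:P1(v=18,ok=F), TRANSFORM:-, EMIT:-] out:-; in:-
Tick 3: [PARSE:-, VALIDATE:-, TRANSFORM:P1(v=0,ok=F), EMIT:-] out:-; in:-
Tick 4: [PARSE:P2(v=20,ok=F), VALIDATE:-, TRANSFORM:-, EMIT:P1(v=0,ok=F)] out:-; in:P2
Tick 5: [PARSE:-, VALIDATE:P2(v=20,ok=F), TRANSFORM:-, EMIT:-] out:P1(v=0); in:-
At end of tick 5: ['-', 'P2', '-', '-']

Answer: - P2 - -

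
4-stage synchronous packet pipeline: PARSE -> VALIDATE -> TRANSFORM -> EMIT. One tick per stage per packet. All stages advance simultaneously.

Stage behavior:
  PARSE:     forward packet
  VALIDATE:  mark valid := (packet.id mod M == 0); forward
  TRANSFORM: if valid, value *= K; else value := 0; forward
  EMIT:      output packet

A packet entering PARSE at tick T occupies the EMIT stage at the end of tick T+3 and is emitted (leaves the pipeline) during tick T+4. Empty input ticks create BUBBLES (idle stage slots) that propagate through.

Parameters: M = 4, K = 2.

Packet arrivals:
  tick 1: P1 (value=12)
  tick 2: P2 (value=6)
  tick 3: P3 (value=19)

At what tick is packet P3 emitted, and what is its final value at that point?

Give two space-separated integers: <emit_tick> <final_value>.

Tick 1: [PARSE:P1(v=12,ok=F), VALIDATE:-, TRANSFORM:-, EMIT:-] out:-; in:P1
Tick 2: [PARSE:P2(v=6,ok=F), VALIDATE:P1(v=12,ok=F), TRANSFORM:-, EMIT:-] out:-; in:P2
Tick 3: [PARSE:P3(v=19,ok=F), VALIDATE:P2(v=6,ok=F), TRANSFORM:P1(v=0,ok=F), EMIT:-] out:-; in:P3
Tick 4: [PARSE:-, VALIDATE:P3(v=19,ok=F), TRANSFORM:P2(v=0,ok=F), EMIT:P1(v=0,ok=F)] out:-; in:-
Tick 5: [PARSE:-, VALIDATE:-, TRANSFORM:P3(v=0,ok=F), EMIT:P2(v=0,ok=F)] out:P1(v=0); in:-
Tick 6: [PARSE:-, VALIDATE:-, TRANSFORM:-, EMIT:P3(v=0,ok=F)] out:P2(v=0); in:-
Tick 7: [PARSE:-, VALIDATE:-, TRANSFORM:-, EMIT:-] out:P3(v=0); in:-
P3: arrives tick 3, valid=False (id=3, id%4=3), emit tick 7, final value 0

Answer: 7 0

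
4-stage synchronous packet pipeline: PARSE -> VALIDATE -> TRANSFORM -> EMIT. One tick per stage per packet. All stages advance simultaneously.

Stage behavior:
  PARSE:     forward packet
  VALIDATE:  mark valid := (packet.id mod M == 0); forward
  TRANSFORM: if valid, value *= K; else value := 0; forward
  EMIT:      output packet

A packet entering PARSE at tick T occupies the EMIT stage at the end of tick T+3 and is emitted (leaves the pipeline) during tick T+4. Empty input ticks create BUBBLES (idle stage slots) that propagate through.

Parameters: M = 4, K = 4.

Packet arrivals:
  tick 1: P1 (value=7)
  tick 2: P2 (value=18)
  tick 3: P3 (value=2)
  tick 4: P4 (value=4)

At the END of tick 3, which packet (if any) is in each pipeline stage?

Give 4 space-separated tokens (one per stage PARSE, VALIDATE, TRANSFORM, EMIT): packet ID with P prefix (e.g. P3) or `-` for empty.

Tick 1: [PARSE:P1(v=7,ok=F), VALIDATE:-, TRANSFORM:-, EMIT:-] out:-; in:P1
Tick 2: [PARSE:P2(v=18,ok=F), VALIDATE:P1(v=7,ok=F), TRANSFORM:-, EMIT:-] out:-; in:P2
Tick 3: [PARSE:P3(v=2,ok=F), VALIDATE:P2(v=18,ok=F), TRANSFORM:P1(v=0,ok=F), EMIT:-] out:-; in:P3
At end of tick 3: ['P3', 'P2', 'P1', '-']

Answer: P3 P2 P1 -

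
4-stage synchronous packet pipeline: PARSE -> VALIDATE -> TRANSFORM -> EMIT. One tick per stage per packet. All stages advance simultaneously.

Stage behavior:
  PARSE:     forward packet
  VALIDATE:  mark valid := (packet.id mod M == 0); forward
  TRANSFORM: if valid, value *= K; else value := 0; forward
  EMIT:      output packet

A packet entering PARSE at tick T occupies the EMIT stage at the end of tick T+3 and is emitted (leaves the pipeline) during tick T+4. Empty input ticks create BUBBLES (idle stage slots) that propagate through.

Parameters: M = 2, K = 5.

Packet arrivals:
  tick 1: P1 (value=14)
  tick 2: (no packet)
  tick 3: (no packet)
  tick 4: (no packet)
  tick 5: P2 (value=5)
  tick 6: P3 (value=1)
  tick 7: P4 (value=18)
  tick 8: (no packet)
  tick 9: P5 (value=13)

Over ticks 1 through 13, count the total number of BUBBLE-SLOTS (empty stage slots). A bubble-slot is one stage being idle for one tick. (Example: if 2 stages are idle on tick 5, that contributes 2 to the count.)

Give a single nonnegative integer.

Tick 1: [PARSE:P1(v=14,ok=F), VALIDATE:-, TRANSFORM:-, EMIT:-] out:-; bubbles=3
Tick 2: [PARSE:-, VALIDATE:P1(v=14,ok=F), TRANSFORM:-, EMIT:-] out:-; bubbles=3
Tick 3: [PARSE:-, VALIDATE:-, TRANSFORM:P1(v=0,ok=F), EMIT:-] out:-; bubbles=3
Tick 4: [PARSE:-, VALIDATE:-, TRANSFORM:-, EMIT:P1(v=0,ok=F)] out:-; bubbles=3
Tick 5: [PARSE:P2(v=5,ok=F), VALIDATE:-, TRANSFORM:-, EMIT:-] out:P1(v=0); bubbles=3
Tick 6: [PARSE:P3(v=1,ok=F), VALIDATE:P2(v=5,ok=T), TRANSFORM:-, EMIT:-] out:-; bubbles=2
Tick 7: [PARSE:P4(v=18,ok=F), VALIDATE:P3(v=1,ok=F), TRANSFORM:P2(v=25,ok=T), EMIT:-] out:-; bubbles=1
Tick 8: [PARSE:-, VALIDATE:P4(v=18,ok=T), TRANSFORM:P3(v=0,ok=F), EMIT:P2(v=25,ok=T)] out:-; bubbles=1
Tick 9: [PARSE:P5(v=13,ok=F), VALIDATE:-, TRANSFORM:P4(v=90,ok=T), EMIT:P3(v=0,ok=F)] out:P2(v=25); bubbles=1
Tick 10: [PARSE:-, VALIDATE:P5(v=13,ok=F), TRANSFORM:-, EMIT:P4(v=90,ok=T)] out:P3(v=0); bubbles=2
Tick 11: [PARSE:-, VALIDATE:-, TRANSFORM:P5(v=0,ok=F), EMIT:-] out:P4(v=90); bubbles=3
Tick 12: [PARSE:-, VALIDATE:-, TRANSFORM:-, EMIT:P5(v=0,ok=F)] out:-; bubbles=3
Tick 13: [PARSE:-, VALIDATE:-, TRANSFORM:-, EMIT:-] out:P5(v=0); bubbles=4
Total bubble-slots: 32

Answer: 32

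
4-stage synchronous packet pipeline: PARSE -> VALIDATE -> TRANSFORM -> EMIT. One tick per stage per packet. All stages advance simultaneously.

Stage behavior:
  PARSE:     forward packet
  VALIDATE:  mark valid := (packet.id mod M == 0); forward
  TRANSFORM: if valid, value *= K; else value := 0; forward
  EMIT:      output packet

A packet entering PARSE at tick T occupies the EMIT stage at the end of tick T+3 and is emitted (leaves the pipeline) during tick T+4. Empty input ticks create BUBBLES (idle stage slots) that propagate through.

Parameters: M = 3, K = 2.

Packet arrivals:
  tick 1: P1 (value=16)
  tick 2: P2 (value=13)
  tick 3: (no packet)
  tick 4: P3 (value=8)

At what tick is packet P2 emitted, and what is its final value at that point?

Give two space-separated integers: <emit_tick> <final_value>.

Answer: 6 0

Derivation:
Tick 1: [PARSE:P1(v=16,ok=F), VALIDATE:-, TRANSFORM:-, EMIT:-] out:-; in:P1
Tick 2: [PARSE:P2(v=13,ok=F), VALIDATE:P1(v=16,ok=F), TRANSFORM:-, EMIT:-] out:-; in:P2
Tick 3: [PARSE:-, VALIDATE:P2(v=13,ok=F), TRANSFORM:P1(v=0,ok=F), EMIT:-] out:-; in:-
Tick 4: [PARSE:P3(v=8,ok=F), VALIDATE:-, TRANSFORM:P2(v=0,ok=F), EMIT:P1(v=0,ok=F)] out:-; in:P3
Tick 5: [PARSE:-, VALIDATE:P3(v=8,ok=T), TRANSFORM:-, EMIT:P2(v=0,ok=F)] out:P1(v=0); in:-
Tick 6: [PARSE:-, VALIDATE:-, TRANSFORM:P3(v=16,ok=T), EMIT:-] out:P2(v=0); in:-
Tick 7: [PARSE:-, VALIDATE:-, TRANSFORM:-, EMIT:P3(v=16,ok=T)] out:-; in:-
Tick 8: [PARSE:-, VALIDATE:-, TRANSFORM:-, EMIT:-] out:P3(v=16); in:-
P2: arrives tick 2, valid=False (id=2, id%3=2), emit tick 6, final value 0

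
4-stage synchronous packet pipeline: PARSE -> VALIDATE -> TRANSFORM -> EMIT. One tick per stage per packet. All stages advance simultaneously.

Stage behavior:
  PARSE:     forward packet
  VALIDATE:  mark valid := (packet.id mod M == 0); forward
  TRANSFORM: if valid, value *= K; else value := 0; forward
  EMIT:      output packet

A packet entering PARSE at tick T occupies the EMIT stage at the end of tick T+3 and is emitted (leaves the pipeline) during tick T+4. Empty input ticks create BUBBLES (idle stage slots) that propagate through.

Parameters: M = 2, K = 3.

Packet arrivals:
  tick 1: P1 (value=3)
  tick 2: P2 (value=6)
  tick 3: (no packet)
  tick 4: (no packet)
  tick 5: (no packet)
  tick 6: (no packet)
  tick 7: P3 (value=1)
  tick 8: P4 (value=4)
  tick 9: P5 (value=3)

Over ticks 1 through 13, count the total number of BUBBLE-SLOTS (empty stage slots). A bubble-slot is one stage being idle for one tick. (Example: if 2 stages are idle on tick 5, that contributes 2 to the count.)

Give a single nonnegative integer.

Answer: 32

Derivation:
Tick 1: [PARSE:P1(v=3,ok=F), VALIDATE:-, TRANSFORM:-, EMIT:-] out:-; bubbles=3
Tick 2: [PARSE:P2(v=6,ok=F), VALIDATE:P1(v=3,ok=F), TRANSFORM:-, EMIT:-] out:-; bubbles=2
Tick 3: [PARSE:-, VALIDATE:P2(v=6,ok=T), TRANSFORM:P1(v=0,ok=F), EMIT:-] out:-; bubbles=2
Tick 4: [PARSE:-, VALIDATE:-, TRANSFORM:P2(v=18,ok=T), EMIT:P1(v=0,ok=F)] out:-; bubbles=2
Tick 5: [PARSE:-, VALIDATE:-, TRANSFORM:-, EMIT:P2(v=18,ok=T)] out:P1(v=0); bubbles=3
Tick 6: [PARSE:-, VALIDATE:-, TRANSFORM:-, EMIT:-] out:P2(v=18); bubbles=4
Tick 7: [PARSE:P3(v=1,ok=F), VALIDATE:-, TRANSFORM:-, EMIT:-] out:-; bubbles=3
Tick 8: [PARSE:P4(v=4,ok=F), VALIDATE:P3(v=1,ok=F), TRANSFORM:-, EMIT:-] out:-; bubbles=2
Tick 9: [PARSE:P5(v=3,ok=F), VALIDATE:P4(v=4,ok=T), TRANSFORM:P3(v=0,ok=F), EMIT:-] out:-; bubbles=1
Tick 10: [PARSE:-, VALIDATE:P5(v=3,ok=F), TRANSFORM:P4(v=12,ok=T), EMIT:P3(v=0,ok=F)] out:-; bubbles=1
Tick 11: [PARSE:-, VALIDATE:-, TRANSFORM:P5(v=0,ok=F), EMIT:P4(v=12,ok=T)] out:P3(v=0); bubbles=2
Tick 12: [PARSE:-, VALIDATE:-, TRANSFORM:-, EMIT:P5(v=0,ok=F)] out:P4(v=12); bubbles=3
Tick 13: [PARSE:-, VALIDATE:-, TRANSFORM:-, EMIT:-] out:P5(v=0); bubbles=4
Total bubble-slots: 32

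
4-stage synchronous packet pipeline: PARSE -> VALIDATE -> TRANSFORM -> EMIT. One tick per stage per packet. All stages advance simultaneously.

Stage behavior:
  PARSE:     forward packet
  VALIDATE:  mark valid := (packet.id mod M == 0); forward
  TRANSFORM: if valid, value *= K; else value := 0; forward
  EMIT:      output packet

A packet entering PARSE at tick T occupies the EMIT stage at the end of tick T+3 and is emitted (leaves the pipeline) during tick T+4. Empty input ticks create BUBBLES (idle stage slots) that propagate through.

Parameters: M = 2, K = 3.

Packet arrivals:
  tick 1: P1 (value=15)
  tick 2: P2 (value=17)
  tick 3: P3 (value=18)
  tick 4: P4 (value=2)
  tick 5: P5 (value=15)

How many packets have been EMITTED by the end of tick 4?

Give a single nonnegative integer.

Tick 1: [PARSE:P1(v=15,ok=F), VALIDATE:-, TRANSFORM:-, EMIT:-] out:-; in:P1
Tick 2: [PARSE:P2(v=17,ok=F), VALIDATE:P1(v=15,ok=F), TRANSFORM:-, EMIT:-] out:-; in:P2
Tick 3: [PARSE:P3(v=18,ok=F), VALIDATE:P2(v=17,ok=T), TRANSFORM:P1(v=0,ok=F), EMIT:-] out:-; in:P3
Tick 4: [PARSE:P4(v=2,ok=F), VALIDATE:P3(v=18,ok=F), TRANSFORM:P2(v=51,ok=T), EMIT:P1(v=0,ok=F)] out:-; in:P4
Emitted by tick 4: []

Answer: 0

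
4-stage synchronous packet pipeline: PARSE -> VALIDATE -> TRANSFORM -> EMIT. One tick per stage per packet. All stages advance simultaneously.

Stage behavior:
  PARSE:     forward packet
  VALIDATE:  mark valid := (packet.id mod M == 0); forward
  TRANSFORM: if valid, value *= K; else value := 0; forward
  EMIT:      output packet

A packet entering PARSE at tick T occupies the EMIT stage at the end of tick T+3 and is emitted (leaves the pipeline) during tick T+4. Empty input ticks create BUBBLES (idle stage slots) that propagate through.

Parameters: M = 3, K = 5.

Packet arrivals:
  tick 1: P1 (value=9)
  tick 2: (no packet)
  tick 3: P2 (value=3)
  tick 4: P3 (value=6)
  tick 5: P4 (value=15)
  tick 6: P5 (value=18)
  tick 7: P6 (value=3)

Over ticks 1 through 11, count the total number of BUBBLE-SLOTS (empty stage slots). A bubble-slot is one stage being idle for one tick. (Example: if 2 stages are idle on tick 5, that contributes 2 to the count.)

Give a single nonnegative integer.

Tick 1: [PARSE:P1(v=9,ok=F), VALIDATE:-, TRANSFORM:-, EMIT:-] out:-; bubbles=3
Tick 2: [PARSE:-, VALIDATE:P1(v=9,ok=F), TRANSFORM:-, EMIT:-] out:-; bubbles=3
Tick 3: [PARSE:P2(v=3,ok=F), VALIDATE:-, TRANSFORM:P1(v=0,ok=F), EMIT:-] out:-; bubbles=2
Tick 4: [PARSE:P3(v=6,ok=F), VALIDATE:P2(v=3,ok=F), TRANSFORM:-, EMIT:P1(v=0,ok=F)] out:-; bubbles=1
Tick 5: [PARSE:P4(v=15,ok=F), VALIDATE:P3(v=6,ok=T), TRANSFORM:P2(v=0,ok=F), EMIT:-] out:P1(v=0); bubbles=1
Tick 6: [PARSE:P5(v=18,ok=F), VALIDATE:P4(v=15,ok=F), TRANSFORM:P3(v=30,ok=T), EMIT:P2(v=0,ok=F)] out:-; bubbles=0
Tick 7: [PARSE:P6(v=3,ok=F), VALIDATE:P5(v=18,ok=F), TRANSFORM:P4(v=0,ok=F), EMIT:P3(v=30,ok=T)] out:P2(v=0); bubbles=0
Tick 8: [PARSE:-, VALIDATE:P6(v=3,ok=T), TRANSFORM:P5(v=0,ok=F), EMIT:P4(v=0,ok=F)] out:P3(v=30); bubbles=1
Tick 9: [PARSE:-, VALIDATE:-, TRANSFORM:P6(v=15,ok=T), EMIT:P5(v=0,ok=F)] out:P4(v=0); bubbles=2
Tick 10: [PARSE:-, VALIDATE:-, TRANSFORM:-, EMIT:P6(v=15,ok=T)] out:P5(v=0); bubbles=3
Tick 11: [PARSE:-, VALIDATE:-, TRANSFORM:-, EMIT:-] out:P6(v=15); bubbles=4
Total bubble-slots: 20

Answer: 20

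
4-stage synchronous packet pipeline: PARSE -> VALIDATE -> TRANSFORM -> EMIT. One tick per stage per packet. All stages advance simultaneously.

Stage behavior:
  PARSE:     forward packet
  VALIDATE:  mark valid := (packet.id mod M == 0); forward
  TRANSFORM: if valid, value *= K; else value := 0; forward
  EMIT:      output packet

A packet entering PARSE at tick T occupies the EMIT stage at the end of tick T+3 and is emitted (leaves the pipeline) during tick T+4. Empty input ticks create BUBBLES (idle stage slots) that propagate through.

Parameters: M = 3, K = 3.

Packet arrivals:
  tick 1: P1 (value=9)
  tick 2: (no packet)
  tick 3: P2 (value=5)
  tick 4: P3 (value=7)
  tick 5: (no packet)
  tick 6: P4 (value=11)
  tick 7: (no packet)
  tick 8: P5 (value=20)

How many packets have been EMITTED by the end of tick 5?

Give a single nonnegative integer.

Tick 1: [PARSE:P1(v=9,ok=F), VALIDATE:-, TRANSFORM:-, EMIT:-] out:-; in:P1
Tick 2: [PARSE:-, VALIDATE:P1(v=9,ok=F), TRANSFORM:-, EMIT:-] out:-; in:-
Tick 3: [PARSE:P2(v=5,ok=F), VALIDATE:-, TRANSFORM:P1(v=0,ok=F), EMIT:-] out:-; in:P2
Tick 4: [PARSE:P3(v=7,ok=F), VALIDATE:P2(v=5,ok=F), TRANSFORM:-, EMIT:P1(v=0,ok=F)] out:-; in:P3
Tick 5: [PARSE:-, VALIDATE:P3(v=7,ok=T), TRANSFORM:P2(v=0,ok=F), EMIT:-] out:P1(v=0); in:-
Emitted by tick 5: ['P1']

Answer: 1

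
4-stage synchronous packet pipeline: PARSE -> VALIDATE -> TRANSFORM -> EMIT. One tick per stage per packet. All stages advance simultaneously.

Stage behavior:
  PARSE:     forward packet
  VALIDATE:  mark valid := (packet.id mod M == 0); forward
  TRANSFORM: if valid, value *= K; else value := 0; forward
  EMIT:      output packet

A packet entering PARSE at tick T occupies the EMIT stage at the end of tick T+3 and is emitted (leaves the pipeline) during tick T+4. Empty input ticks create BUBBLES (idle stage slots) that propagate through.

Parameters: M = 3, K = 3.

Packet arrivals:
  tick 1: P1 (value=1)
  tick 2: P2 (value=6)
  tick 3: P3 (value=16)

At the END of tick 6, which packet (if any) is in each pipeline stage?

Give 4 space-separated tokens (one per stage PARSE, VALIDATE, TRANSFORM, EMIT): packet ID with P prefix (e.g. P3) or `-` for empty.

Answer: - - - P3

Derivation:
Tick 1: [PARSE:P1(v=1,ok=F), VALIDATE:-, TRANSFORM:-, EMIT:-] out:-; in:P1
Tick 2: [PARSE:P2(v=6,ok=F), VALIDATE:P1(v=1,ok=F), TRANSFORM:-, EMIT:-] out:-; in:P2
Tick 3: [PARSE:P3(v=16,ok=F), VALIDATE:P2(v=6,ok=F), TRANSFORM:P1(v=0,ok=F), EMIT:-] out:-; in:P3
Tick 4: [PARSE:-, VALIDATE:P3(v=16,ok=T), TRANSFORM:P2(v=0,ok=F), EMIT:P1(v=0,ok=F)] out:-; in:-
Tick 5: [PARSE:-, VALIDATE:-, TRANSFORM:P3(v=48,ok=T), EMIT:P2(v=0,ok=F)] out:P1(v=0); in:-
Tick 6: [PARSE:-, VALIDATE:-, TRANSFORM:-, EMIT:P3(v=48,ok=T)] out:P2(v=0); in:-
At end of tick 6: ['-', '-', '-', 'P3']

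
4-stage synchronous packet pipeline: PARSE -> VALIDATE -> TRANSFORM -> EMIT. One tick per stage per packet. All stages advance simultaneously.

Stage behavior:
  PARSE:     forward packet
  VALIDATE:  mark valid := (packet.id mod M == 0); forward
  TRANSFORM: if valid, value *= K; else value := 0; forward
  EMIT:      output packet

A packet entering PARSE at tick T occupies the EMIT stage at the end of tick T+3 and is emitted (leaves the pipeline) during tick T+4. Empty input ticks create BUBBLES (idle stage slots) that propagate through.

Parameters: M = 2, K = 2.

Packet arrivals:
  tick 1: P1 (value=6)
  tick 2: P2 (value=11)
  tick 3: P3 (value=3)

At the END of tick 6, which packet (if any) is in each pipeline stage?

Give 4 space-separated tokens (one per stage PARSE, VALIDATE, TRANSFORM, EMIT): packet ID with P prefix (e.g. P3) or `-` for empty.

Answer: - - - P3

Derivation:
Tick 1: [PARSE:P1(v=6,ok=F), VALIDATE:-, TRANSFORM:-, EMIT:-] out:-; in:P1
Tick 2: [PARSE:P2(v=11,ok=F), VALIDATE:P1(v=6,ok=F), TRANSFORM:-, EMIT:-] out:-; in:P2
Tick 3: [PARSE:P3(v=3,ok=F), VALIDATE:P2(v=11,ok=T), TRANSFORM:P1(v=0,ok=F), EMIT:-] out:-; in:P3
Tick 4: [PARSE:-, VALIDATE:P3(v=3,ok=F), TRANSFORM:P2(v=22,ok=T), EMIT:P1(v=0,ok=F)] out:-; in:-
Tick 5: [PARSE:-, VALIDATE:-, TRANSFORM:P3(v=0,ok=F), EMIT:P2(v=22,ok=T)] out:P1(v=0); in:-
Tick 6: [PARSE:-, VALIDATE:-, TRANSFORM:-, EMIT:P3(v=0,ok=F)] out:P2(v=22); in:-
At end of tick 6: ['-', '-', '-', 'P3']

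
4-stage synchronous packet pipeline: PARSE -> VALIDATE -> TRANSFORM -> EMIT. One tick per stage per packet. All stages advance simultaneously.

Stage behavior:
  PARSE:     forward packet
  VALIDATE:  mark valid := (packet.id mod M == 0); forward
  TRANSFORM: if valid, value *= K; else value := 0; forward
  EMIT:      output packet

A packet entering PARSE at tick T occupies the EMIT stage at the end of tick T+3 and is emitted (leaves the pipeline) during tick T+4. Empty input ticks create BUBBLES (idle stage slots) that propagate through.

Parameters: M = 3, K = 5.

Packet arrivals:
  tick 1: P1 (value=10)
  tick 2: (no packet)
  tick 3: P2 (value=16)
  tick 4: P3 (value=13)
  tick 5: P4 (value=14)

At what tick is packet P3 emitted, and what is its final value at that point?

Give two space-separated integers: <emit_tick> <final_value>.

Answer: 8 65

Derivation:
Tick 1: [PARSE:P1(v=10,ok=F), VALIDATE:-, TRANSFORM:-, EMIT:-] out:-; in:P1
Tick 2: [PARSE:-, VALIDATE:P1(v=10,ok=F), TRANSFORM:-, EMIT:-] out:-; in:-
Tick 3: [PARSE:P2(v=16,ok=F), VALIDATE:-, TRANSFORM:P1(v=0,ok=F), EMIT:-] out:-; in:P2
Tick 4: [PARSE:P3(v=13,ok=F), VALIDATE:P2(v=16,ok=F), TRANSFORM:-, EMIT:P1(v=0,ok=F)] out:-; in:P3
Tick 5: [PARSE:P4(v=14,ok=F), VALIDATE:P3(v=13,ok=T), TRANSFORM:P2(v=0,ok=F), EMIT:-] out:P1(v=0); in:P4
Tick 6: [PARSE:-, VALIDATE:P4(v=14,ok=F), TRANSFORM:P3(v=65,ok=T), EMIT:P2(v=0,ok=F)] out:-; in:-
Tick 7: [PARSE:-, VALIDATE:-, TRANSFORM:P4(v=0,ok=F), EMIT:P3(v=65,ok=T)] out:P2(v=0); in:-
Tick 8: [PARSE:-, VALIDATE:-, TRANSFORM:-, EMIT:P4(v=0,ok=F)] out:P3(v=65); in:-
Tick 9: [PARSE:-, VALIDATE:-, TRANSFORM:-, EMIT:-] out:P4(v=0); in:-
P3: arrives tick 4, valid=True (id=3, id%3=0), emit tick 8, final value 65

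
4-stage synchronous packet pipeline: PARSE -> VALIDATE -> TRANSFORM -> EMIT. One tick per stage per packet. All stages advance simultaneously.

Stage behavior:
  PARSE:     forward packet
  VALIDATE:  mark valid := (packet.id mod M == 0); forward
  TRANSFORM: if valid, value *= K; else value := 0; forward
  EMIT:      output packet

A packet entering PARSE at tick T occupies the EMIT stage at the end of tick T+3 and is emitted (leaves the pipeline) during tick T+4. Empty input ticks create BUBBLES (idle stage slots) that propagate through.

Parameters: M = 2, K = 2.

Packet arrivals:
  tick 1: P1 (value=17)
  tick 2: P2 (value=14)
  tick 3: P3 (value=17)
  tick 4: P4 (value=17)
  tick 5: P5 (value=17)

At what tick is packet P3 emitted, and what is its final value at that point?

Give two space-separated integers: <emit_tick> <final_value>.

Answer: 7 0

Derivation:
Tick 1: [PARSE:P1(v=17,ok=F), VALIDATE:-, TRANSFORM:-, EMIT:-] out:-; in:P1
Tick 2: [PARSE:P2(v=14,ok=F), VALIDATE:P1(v=17,ok=F), TRANSFORM:-, EMIT:-] out:-; in:P2
Tick 3: [PARSE:P3(v=17,ok=F), VALIDATE:P2(v=14,ok=T), TRANSFORM:P1(v=0,ok=F), EMIT:-] out:-; in:P3
Tick 4: [PARSE:P4(v=17,ok=F), VALIDATE:P3(v=17,ok=F), TRANSFORM:P2(v=28,ok=T), EMIT:P1(v=0,ok=F)] out:-; in:P4
Tick 5: [PARSE:P5(v=17,ok=F), VALIDATE:P4(v=17,ok=T), TRANSFORM:P3(v=0,ok=F), EMIT:P2(v=28,ok=T)] out:P1(v=0); in:P5
Tick 6: [PARSE:-, VALIDATE:P5(v=17,ok=F), TRANSFORM:P4(v=34,ok=T), EMIT:P3(v=0,ok=F)] out:P2(v=28); in:-
Tick 7: [PARSE:-, VALIDATE:-, TRANSFORM:P5(v=0,ok=F), EMIT:P4(v=34,ok=T)] out:P3(v=0); in:-
Tick 8: [PARSE:-, VALIDATE:-, TRANSFORM:-, EMIT:P5(v=0,ok=F)] out:P4(v=34); in:-
Tick 9: [PARSE:-, VALIDATE:-, TRANSFORM:-, EMIT:-] out:P5(v=0); in:-
P3: arrives tick 3, valid=False (id=3, id%2=1), emit tick 7, final value 0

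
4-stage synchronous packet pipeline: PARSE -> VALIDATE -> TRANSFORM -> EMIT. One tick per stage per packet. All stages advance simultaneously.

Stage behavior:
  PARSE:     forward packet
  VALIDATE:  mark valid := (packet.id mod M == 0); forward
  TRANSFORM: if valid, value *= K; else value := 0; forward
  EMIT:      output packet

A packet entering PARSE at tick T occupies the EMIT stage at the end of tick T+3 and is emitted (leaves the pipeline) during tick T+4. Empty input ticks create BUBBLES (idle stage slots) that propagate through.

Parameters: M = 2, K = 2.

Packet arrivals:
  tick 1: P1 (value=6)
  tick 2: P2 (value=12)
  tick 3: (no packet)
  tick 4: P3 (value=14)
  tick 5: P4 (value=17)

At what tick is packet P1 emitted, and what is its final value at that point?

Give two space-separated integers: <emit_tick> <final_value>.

Answer: 5 0

Derivation:
Tick 1: [PARSE:P1(v=6,ok=F), VALIDATE:-, TRANSFORM:-, EMIT:-] out:-; in:P1
Tick 2: [PARSE:P2(v=12,ok=F), VALIDATE:P1(v=6,ok=F), TRANSFORM:-, EMIT:-] out:-; in:P2
Tick 3: [PARSE:-, VALIDATE:P2(v=12,ok=T), TRANSFORM:P1(v=0,ok=F), EMIT:-] out:-; in:-
Tick 4: [PARSE:P3(v=14,ok=F), VALIDATE:-, TRANSFORM:P2(v=24,ok=T), EMIT:P1(v=0,ok=F)] out:-; in:P3
Tick 5: [PARSE:P4(v=17,ok=F), VALIDATE:P3(v=14,ok=F), TRANSFORM:-, EMIT:P2(v=24,ok=T)] out:P1(v=0); in:P4
Tick 6: [PARSE:-, VALIDATE:P4(v=17,ok=T), TRANSFORM:P3(v=0,ok=F), EMIT:-] out:P2(v=24); in:-
Tick 7: [PARSE:-, VALIDATE:-, TRANSFORM:P4(v=34,ok=T), EMIT:P3(v=0,ok=F)] out:-; in:-
Tick 8: [PARSE:-, VALIDATE:-, TRANSFORM:-, EMIT:P4(v=34,ok=T)] out:P3(v=0); in:-
Tick 9: [PARSE:-, VALIDATE:-, TRANSFORM:-, EMIT:-] out:P4(v=34); in:-
P1: arrives tick 1, valid=False (id=1, id%2=1), emit tick 5, final value 0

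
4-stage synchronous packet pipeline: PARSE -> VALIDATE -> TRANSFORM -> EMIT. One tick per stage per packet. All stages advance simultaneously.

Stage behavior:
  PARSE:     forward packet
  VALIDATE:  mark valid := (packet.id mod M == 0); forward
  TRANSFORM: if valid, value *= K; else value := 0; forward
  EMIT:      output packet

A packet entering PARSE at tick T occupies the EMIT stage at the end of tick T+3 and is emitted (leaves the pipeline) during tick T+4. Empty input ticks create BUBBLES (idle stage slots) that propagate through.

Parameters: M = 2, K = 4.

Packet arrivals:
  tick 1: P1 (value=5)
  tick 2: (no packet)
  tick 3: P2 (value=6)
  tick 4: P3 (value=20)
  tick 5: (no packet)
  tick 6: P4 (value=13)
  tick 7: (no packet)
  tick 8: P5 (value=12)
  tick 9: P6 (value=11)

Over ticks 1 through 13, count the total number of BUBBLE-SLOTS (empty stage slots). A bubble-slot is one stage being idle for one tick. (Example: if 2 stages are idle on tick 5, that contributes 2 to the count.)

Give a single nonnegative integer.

Answer: 28

Derivation:
Tick 1: [PARSE:P1(v=5,ok=F), VALIDATE:-, TRANSFORM:-, EMIT:-] out:-; bubbles=3
Tick 2: [PARSE:-, VALIDATE:P1(v=5,ok=F), TRANSFORM:-, EMIT:-] out:-; bubbles=3
Tick 3: [PARSE:P2(v=6,ok=F), VALIDATE:-, TRANSFORM:P1(v=0,ok=F), EMIT:-] out:-; bubbles=2
Tick 4: [PARSE:P3(v=20,ok=F), VALIDATE:P2(v=6,ok=T), TRANSFORM:-, EMIT:P1(v=0,ok=F)] out:-; bubbles=1
Tick 5: [PARSE:-, VALIDATE:P3(v=20,ok=F), TRANSFORM:P2(v=24,ok=T), EMIT:-] out:P1(v=0); bubbles=2
Tick 6: [PARSE:P4(v=13,ok=F), VALIDATE:-, TRANSFORM:P3(v=0,ok=F), EMIT:P2(v=24,ok=T)] out:-; bubbles=1
Tick 7: [PARSE:-, VALIDATE:P4(v=13,ok=T), TRANSFORM:-, EMIT:P3(v=0,ok=F)] out:P2(v=24); bubbles=2
Tick 8: [PARSE:P5(v=12,ok=F), VALIDATE:-, TRANSFORM:P4(v=52,ok=T), EMIT:-] out:P3(v=0); bubbles=2
Tick 9: [PARSE:P6(v=11,ok=F), VALIDATE:P5(v=12,ok=F), TRANSFORM:-, EMIT:P4(v=52,ok=T)] out:-; bubbles=1
Tick 10: [PARSE:-, VALIDATE:P6(v=11,ok=T), TRANSFORM:P5(v=0,ok=F), EMIT:-] out:P4(v=52); bubbles=2
Tick 11: [PARSE:-, VALIDATE:-, TRANSFORM:P6(v=44,ok=T), EMIT:P5(v=0,ok=F)] out:-; bubbles=2
Tick 12: [PARSE:-, VALIDATE:-, TRANSFORM:-, EMIT:P6(v=44,ok=T)] out:P5(v=0); bubbles=3
Tick 13: [PARSE:-, VALIDATE:-, TRANSFORM:-, EMIT:-] out:P6(v=44); bubbles=4
Total bubble-slots: 28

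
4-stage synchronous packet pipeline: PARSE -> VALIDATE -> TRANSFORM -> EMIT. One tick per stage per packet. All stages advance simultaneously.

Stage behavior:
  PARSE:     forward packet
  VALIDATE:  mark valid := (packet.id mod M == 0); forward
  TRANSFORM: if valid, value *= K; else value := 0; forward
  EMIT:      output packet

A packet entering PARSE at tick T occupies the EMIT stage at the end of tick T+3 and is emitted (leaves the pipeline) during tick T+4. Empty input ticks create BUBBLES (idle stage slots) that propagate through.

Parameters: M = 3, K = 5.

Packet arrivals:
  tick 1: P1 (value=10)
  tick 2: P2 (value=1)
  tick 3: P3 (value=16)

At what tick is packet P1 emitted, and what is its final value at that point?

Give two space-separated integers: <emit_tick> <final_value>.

Tick 1: [PARSE:P1(v=10,ok=F), VALIDATE:-, TRANSFORM:-, EMIT:-] out:-; in:P1
Tick 2: [PARSE:P2(v=1,ok=F), VALIDATE:P1(v=10,ok=F), TRANSFORM:-, EMIT:-] out:-; in:P2
Tick 3: [PARSE:P3(v=16,ok=F), VALIDATE:P2(v=1,ok=F), TRANSFORM:P1(v=0,ok=F), EMIT:-] out:-; in:P3
Tick 4: [PARSE:-, VALIDATE:P3(v=16,ok=T), TRANSFORM:P2(v=0,ok=F), EMIT:P1(v=0,ok=F)] out:-; in:-
Tick 5: [PARSE:-, VALIDATE:-, TRANSFORM:P3(v=80,ok=T), EMIT:P2(v=0,ok=F)] out:P1(v=0); in:-
Tick 6: [PARSE:-, VALIDATE:-, TRANSFORM:-, EMIT:P3(v=80,ok=T)] out:P2(v=0); in:-
Tick 7: [PARSE:-, VALIDATE:-, TRANSFORM:-, EMIT:-] out:P3(v=80); in:-
P1: arrives tick 1, valid=False (id=1, id%3=1), emit tick 5, final value 0

Answer: 5 0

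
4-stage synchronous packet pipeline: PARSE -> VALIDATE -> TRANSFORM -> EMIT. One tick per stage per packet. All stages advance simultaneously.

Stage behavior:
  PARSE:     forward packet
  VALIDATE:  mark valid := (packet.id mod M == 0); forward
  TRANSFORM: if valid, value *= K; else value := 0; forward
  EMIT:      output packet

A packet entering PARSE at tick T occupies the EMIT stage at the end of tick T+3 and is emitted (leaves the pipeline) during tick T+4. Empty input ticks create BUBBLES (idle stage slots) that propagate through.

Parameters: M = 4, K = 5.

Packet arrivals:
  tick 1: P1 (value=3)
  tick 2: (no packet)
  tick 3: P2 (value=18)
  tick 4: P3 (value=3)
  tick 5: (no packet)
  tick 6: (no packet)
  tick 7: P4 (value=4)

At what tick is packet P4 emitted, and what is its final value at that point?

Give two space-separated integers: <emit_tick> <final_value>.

Answer: 11 20

Derivation:
Tick 1: [PARSE:P1(v=3,ok=F), VALIDATE:-, TRANSFORM:-, EMIT:-] out:-; in:P1
Tick 2: [PARSE:-, VALIDATE:P1(v=3,ok=F), TRANSFORM:-, EMIT:-] out:-; in:-
Tick 3: [PARSE:P2(v=18,ok=F), VALIDATE:-, TRANSFORM:P1(v=0,ok=F), EMIT:-] out:-; in:P2
Tick 4: [PARSE:P3(v=3,ok=F), VALIDATE:P2(v=18,ok=F), TRANSFORM:-, EMIT:P1(v=0,ok=F)] out:-; in:P3
Tick 5: [PARSE:-, VALIDATE:P3(v=3,ok=F), TRANSFORM:P2(v=0,ok=F), EMIT:-] out:P1(v=0); in:-
Tick 6: [PARSE:-, VALIDATE:-, TRANSFORM:P3(v=0,ok=F), EMIT:P2(v=0,ok=F)] out:-; in:-
Tick 7: [PARSE:P4(v=4,ok=F), VALIDATE:-, TRANSFORM:-, EMIT:P3(v=0,ok=F)] out:P2(v=0); in:P4
Tick 8: [PARSE:-, VALIDATE:P4(v=4,ok=T), TRANSFORM:-, EMIT:-] out:P3(v=0); in:-
Tick 9: [PARSE:-, VALIDATE:-, TRANSFORM:P4(v=20,ok=T), EMIT:-] out:-; in:-
Tick 10: [PARSE:-, VALIDATE:-, TRANSFORM:-, EMIT:P4(v=20,ok=T)] out:-; in:-
Tick 11: [PARSE:-, VALIDATE:-, TRANSFORM:-, EMIT:-] out:P4(v=20); in:-
P4: arrives tick 7, valid=True (id=4, id%4=0), emit tick 11, final value 20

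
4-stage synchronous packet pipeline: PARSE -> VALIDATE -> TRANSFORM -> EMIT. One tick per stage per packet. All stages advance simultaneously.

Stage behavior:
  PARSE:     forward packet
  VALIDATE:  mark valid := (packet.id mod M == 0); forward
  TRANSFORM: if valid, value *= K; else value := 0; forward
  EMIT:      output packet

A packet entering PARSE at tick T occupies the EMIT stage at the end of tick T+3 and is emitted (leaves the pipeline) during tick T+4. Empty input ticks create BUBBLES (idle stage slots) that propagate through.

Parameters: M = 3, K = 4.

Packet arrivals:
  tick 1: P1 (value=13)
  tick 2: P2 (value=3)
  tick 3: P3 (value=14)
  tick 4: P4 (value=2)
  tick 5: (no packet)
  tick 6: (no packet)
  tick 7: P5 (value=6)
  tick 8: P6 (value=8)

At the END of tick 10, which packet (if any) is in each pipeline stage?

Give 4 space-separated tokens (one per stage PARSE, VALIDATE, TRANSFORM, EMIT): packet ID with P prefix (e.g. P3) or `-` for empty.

Tick 1: [PARSE:P1(v=13,ok=F), VALIDATE:-, TRANSFORM:-, EMIT:-] out:-; in:P1
Tick 2: [PARSE:P2(v=3,ok=F), VALIDATE:P1(v=13,ok=F), TRANSFORM:-, EMIT:-] out:-; in:P2
Tick 3: [PARSE:P3(v=14,ok=F), VALIDATE:P2(v=3,ok=F), TRANSFORM:P1(v=0,ok=F), EMIT:-] out:-; in:P3
Tick 4: [PARSE:P4(v=2,ok=F), VALIDATE:P3(v=14,ok=T), TRANSFORM:P2(v=0,ok=F), EMIT:P1(v=0,ok=F)] out:-; in:P4
Tick 5: [PARSE:-, VALIDATE:P4(v=2,ok=F), TRANSFORM:P3(v=56,ok=T), EMIT:P2(v=0,ok=F)] out:P1(v=0); in:-
Tick 6: [PARSE:-, VALIDATE:-, TRANSFORM:P4(v=0,ok=F), EMIT:P3(v=56,ok=T)] out:P2(v=0); in:-
Tick 7: [PARSE:P5(v=6,ok=F), VALIDATE:-, TRANSFORM:-, EMIT:P4(v=0,ok=F)] out:P3(v=56); in:P5
Tick 8: [PARSE:P6(v=8,ok=F), VALIDATE:P5(v=6,ok=F), TRANSFORM:-, EMIT:-] out:P4(v=0); in:P6
Tick 9: [PARSE:-, VALIDATE:P6(v=8,ok=T), TRANSFORM:P5(v=0,ok=F), EMIT:-] out:-; in:-
Tick 10: [PARSE:-, VALIDATE:-, TRANSFORM:P6(v=32,ok=T), EMIT:P5(v=0,ok=F)] out:-; in:-
At end of tick 10: ['-', '-', 'P6', 'P5']

Answer: - - P6 P5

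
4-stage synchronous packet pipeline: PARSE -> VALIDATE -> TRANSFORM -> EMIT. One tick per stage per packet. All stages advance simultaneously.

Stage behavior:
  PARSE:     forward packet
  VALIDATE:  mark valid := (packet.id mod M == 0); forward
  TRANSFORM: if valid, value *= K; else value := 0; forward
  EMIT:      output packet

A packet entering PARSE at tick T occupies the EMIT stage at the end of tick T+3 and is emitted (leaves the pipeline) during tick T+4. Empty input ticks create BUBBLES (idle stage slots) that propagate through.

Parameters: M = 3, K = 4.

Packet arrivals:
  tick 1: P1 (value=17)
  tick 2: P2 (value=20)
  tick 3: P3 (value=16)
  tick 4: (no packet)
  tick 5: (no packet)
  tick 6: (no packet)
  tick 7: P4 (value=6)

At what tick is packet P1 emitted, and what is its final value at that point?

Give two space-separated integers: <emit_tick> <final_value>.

Answer: 5 0

Derivation:
Tick 1: [PARSE:P1(v=17,ok=F), VALIDATE:-, TRANSFORM:-, EMIT:-] out:-; in:P1
Tick 2: [PARSE:P2(v=20,ok=F), VALIDATE:P1(v=17,ok=F), TRANSFORM:-, EMIT:-] out:-; in:P2
Tick 3: [PARSE:P3(v=16,ok=F), VALIDATE:P2(v=20,ok=F), TRANSFORM:P1(v=0,ok=F), EMIT:-] out:-; in:P3
Tick 4: [PARSE:-, VALIDATE:P3(v=16,ok=T), TRANSFORM:P2(v=0,ok=F), EMIT:P1(v=0,ok=F)] out:-; in:-
Tick 5: [PARSE:-, VALIDATE:-, TRANSFORM:P3(v=64,ok=T), EMIT:P2(v=0,ok=F)] out:P1(v=0); in:-
Tick 6: [PARSE:-, VALIDATE:-, TRANSFORM:-, EMIT:P3(v=64,ok=T)] out:P2(v=0); in:-
Tick 7: [PARSE:P4(v=6,ok=F), VALIDATE:-, TRANSFORM:-, EMIT:-] out:P3(v=64); in:P4
Tick 8: [PARSE:-, VALIDATE:P4(v=6,ok=F), TRANSFORM:-, EMIT:-] out:-; in:-
Tick 9: [PARSE:-, VALIDATE:-, TRANSFORM:P4(v=0,ok=F), EMIT:-] out:-; in:-
Tick 10: [PARSE:-, VALIDATE:-, TRANSFORM:-, EMIT:P4(v=0,ok=F)] out:-; in:-
Tick 11: [PARSE:-, VALIDATE:-, TRANSFORM:-, EMIT:-] out:P4(v=0); in:-
P1: arrives tick 1, valid=False (id=1, id%3=1), emit tick 5, final value 0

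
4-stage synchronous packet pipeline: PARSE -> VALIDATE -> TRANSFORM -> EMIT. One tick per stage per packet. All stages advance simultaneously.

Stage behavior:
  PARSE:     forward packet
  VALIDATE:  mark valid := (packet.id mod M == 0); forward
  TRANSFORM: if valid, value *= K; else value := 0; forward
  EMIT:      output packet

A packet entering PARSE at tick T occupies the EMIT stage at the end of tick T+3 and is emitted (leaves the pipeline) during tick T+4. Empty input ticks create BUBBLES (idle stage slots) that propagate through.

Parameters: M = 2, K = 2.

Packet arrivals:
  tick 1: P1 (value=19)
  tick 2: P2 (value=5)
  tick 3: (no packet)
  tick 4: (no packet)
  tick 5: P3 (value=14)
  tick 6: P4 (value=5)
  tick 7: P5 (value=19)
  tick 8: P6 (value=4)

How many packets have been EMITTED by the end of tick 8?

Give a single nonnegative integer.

Tick 1: [PARSE:P1(v=19,ok=F), VALIDATE:-, TRANSFORM:-, EMIT:-] out:-; in:P1
Tick 2: [PARSE:P2(v=5,ok=F), VALIDATE:P1(v=19,ok=F), TRANSFORM:-, EMIT:-] out:-; in:P2
Tick 3: [PARSE:-, VALIDATE:P2(v=5,ok=T), TRANSFORM:P1(v=0,ok=F), EMIT:-] out:-; in:-
Tick 4: [PARSE:-, VALIDATE:-, TRANSFORM:P2(v=10,ok=T), EMIT:P1(v=0,ok=F)] out:-; in:-
Tick 5: [PARSE:P3(v=14,ok=F), VALIDATE:-, TRANSFORM:-, EMIT:P2(v=10,ok=T)] out:P1(v=0); in:P3
Tick 6: [PARSE:P4(v=5,ok=F), VALIDATE:P3(v=14,ok=F), TRANSFORM:-, EMIT:-] out:P2(v=10); in:P4
Tick 7: [PARSE:P5(v=19,ok=F), VALIDATE:P4(v=5,ok=T), TRANSFORM:P3(v=0,ok=F), EMIT:-] out:-; in:P5
Tick 8: [PARSE:P6(v=4,ok=F), VALIDATE:P5(v=19,ok=F), TRANSFORM:P4(v=10,ok=T), EMIT:P3(v=0,ok=F)] out:-; in:P6
Emitted by tick 8: ['P1', 'P2']

Answer: 2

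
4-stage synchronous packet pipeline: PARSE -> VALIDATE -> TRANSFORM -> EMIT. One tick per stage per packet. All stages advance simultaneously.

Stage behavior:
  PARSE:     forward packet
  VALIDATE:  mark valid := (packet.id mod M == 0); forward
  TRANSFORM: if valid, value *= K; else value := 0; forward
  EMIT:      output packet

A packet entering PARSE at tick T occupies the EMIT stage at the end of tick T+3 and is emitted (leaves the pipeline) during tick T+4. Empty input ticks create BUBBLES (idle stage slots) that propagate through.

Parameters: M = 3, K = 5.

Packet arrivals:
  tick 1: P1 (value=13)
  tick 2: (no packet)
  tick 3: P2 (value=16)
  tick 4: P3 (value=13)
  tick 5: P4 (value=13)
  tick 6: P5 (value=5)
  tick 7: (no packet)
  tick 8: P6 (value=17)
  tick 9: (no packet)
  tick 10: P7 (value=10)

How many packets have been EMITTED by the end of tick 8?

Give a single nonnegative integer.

Answer: 3

Derivation:
Tick 1: [PARSE:P1(v=13,ok=F), VALIDATE:-, TRANSFORM:-, EMIT:-] out:-; in:P1
Tick 2: [PARSE:-, VALIDATE:P1(v=13,ok=F), TRANSFORM:-, EMIT:-] out:-; in:-
Tick 3: [PARSE:P2(v=16,ok=F), VALIDATE:-, TRANSFORM:P1(v=0,ok=F), EMIT:-] out:-; in:P2
Tick 4: [PARSE:P3(v=13,ok=F), VALIDATE:P2(v=16,ok=F), TRANSFORM:-, EMIT:P1(v=0,ok=F)] out:-; in:P3
Tick 5: [PARSE:P4(v=13,ok=F), VALIDATE:P3(v=13,ok=T), TRANSFORM:P2(v=0,ok=F), EMIT:-] out:P1(v=0); in:P4
Tick 6: [PARSE:P5(v=5,ok=F), VALIDATE:P4(v=13,ok=F), TRANSFORM:P3(v=65,ok=T), EMIT:P2(v=0,ok=F)] out:-; in:P5
Tick 7: [PARSE:-, VALIDATE:P5(v=5,ok=F), TRANSFORM:P4(v=0,ok=F), EMIT:P3(v=65,ok=T)] out:P2(v=0); in:-
Tick 8: [PARSE:P6(v=17,ok=F), VALIDATE:-, TRANSFORM:P5(v=0,ok=F), EMIT:P4(v=0,ok=F)] out:P3(v=65); in:P6
Emitted by tick 8: ['P1', 'P2', 'P3']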